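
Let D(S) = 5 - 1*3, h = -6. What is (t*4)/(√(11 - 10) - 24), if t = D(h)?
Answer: -8/23 ≈ -0.34783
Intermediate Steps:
D(S) = 2 (D(S) = 5 - 3 = 2)
t = 2
(t*4)/(√(11 - 10) - 24) = (2*4)/(√(11 - 10) - 24) = 8/(√1 - 24) = 8/(1 - 24) = 8/(-23) = 8*(-1/23) = -8/23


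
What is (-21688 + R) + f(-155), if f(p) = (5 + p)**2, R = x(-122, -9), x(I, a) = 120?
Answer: 932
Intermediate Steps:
R = 120
(-21688 + R) + f(-155) = (-21688 + 120) + (5 - 155)**2 = -21568 + (-150)**2 = -21568 + 22500 = 932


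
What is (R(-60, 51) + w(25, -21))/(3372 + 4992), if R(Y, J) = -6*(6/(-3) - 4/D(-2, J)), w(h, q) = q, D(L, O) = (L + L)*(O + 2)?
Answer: -161/147764 ≈ -0.0010896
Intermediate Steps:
D(L, O) = 2*L*(2 + O) (D(L, O) = (2*L)*(2 + O) = 2*L*(2 + O))
R(Y, J) = 12 + 24/(-8 - 4*J) (R(Y, J) = -6*(6/(-3) - 4*(-1/(4*(2 + J)))) = -6*(6*(-⅓) - 4/(-8 - 4*J)) = -6*(-2 - 4/(-8 - 4*J)) = 12 + 24/(-8 - 4*J))
(R(-60, 51) + w(25, -21))/(3372 + 4992) = (6*(3 + 2*51)/(2 + 51) - 21)/(3372 + 4992) = (6*(3 + 102)/53 - 21)/8364 = (6*(1/53)*105 - 21)*(1/8364) = (630/53 - 21)*(1/8364) = -483/53*1/8364 = -161/147764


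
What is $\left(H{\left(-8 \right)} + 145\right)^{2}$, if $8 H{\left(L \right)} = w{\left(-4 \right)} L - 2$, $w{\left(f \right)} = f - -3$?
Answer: $\frac{339889}{16} \approx 21243.0$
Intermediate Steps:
$w{\left(f \right)} = 3 + f$ ($w{\left(f \right)} = f + 3 = 3 + f$)
$H{\left(L \right)} = - \frac{1}{4} - \frac{L}{8}$ ($H{\left(L \right)} = \frac{\left(3 - 4\right) L - 2}{8} = \frac{- L - 2}{8} = \frac{-2 - L}{8} = - \frac{1}{4} - \frac{L}{8}$)
$\left(H{\left(-8 \right)} + 145\right)^{2} = \left(\left(- \frac{1}{4} - -1\right) + 145\right)^{2} = \left(\left(- \frac{1}{4} + 1\right) + 145\right)^{2} = \left(\frac{3}{4} + 145\right)^{2} = \left(\frac{583}{4}\right)^{2} = \frac{339889}{16}$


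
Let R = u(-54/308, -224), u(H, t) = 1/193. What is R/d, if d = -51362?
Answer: -1/9912866 ≈ -1.0088e-7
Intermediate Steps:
u(H, t) = 1/193
R = 1/193 ≈ 0.0051813
R/d = (1/193)/(-51362) = (1/193)*(-1/51362) = -1/9912866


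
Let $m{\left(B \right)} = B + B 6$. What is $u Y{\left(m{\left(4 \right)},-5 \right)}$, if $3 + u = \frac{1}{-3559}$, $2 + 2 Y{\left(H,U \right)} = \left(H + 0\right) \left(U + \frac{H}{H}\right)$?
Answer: $\frac{608646}{3559} \approx 171.02$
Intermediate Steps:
$m{\left(B \right)} = 7 B$ ($m{\left(B \right)} = B + 6 B = 7 B$)
$Y{\left(H,U \right)} = -1 + \frac{H \left(1 + U\right)}{2}$ ($Y{\left(H,U \right)} = -1 + \frac{\left(H + 0\right) \left(U + \frac{H}{H}\right)}{2} = -1 + \frac{H \left(U + 1\right)}{2} = -1 + \frac{H \left(1 + U\right)}{2}$)
$u = - \frac{10678}{3559}$ ($u = -3 + \frac{1}{-3559} = -3 - \frac{1}{3559} = - \frac{10678}{3559} \approx -3.0003$)
$u Y{\left(m{\left(4 \right)},-5 \right)} = - \frac{10678 \left(-1 + \frac{7 \cdot 4}{2} + \frac{1}{2} \cdot 7 \cdot 4 \left(-5\right)\right)}{3559} = - \frac{10678 \left(-1 + \frac{1}{2} \cdot 28 + \frac{1}{2} \cdot 28 \left(-5\right)\right)}{3559} = - \frac{10678 \left(-1 + 14 - 70\right)}{3559} = \left(- \frac{10678}{3559}\right) \left(-57\right) = \frac{608646}{3559}$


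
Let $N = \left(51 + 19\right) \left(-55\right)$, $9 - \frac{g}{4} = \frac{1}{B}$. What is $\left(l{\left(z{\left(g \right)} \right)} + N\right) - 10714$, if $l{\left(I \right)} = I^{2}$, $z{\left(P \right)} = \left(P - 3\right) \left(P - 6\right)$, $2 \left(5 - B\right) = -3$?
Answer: $\frac{25447753280}{28561} \approx 8.91 \cdot 10^{5}$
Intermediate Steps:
$B = \frac{13}{2}$ ($B = 5 - - \frac{3}{2} = 5 + \frac{3}{2} = \frac{13}{2} \approx 6.5$)
$g = \frac{460}{13}$ ($g = 36 - \frac{4}{\frac{13}{2}} = 36 - \frac{8}{13} = \frac{460}{13} \approx 35.385$)
$N = -3850$ ($N = 70 \left(-55\right) = -3850$)
$z{\left(P \right)} = \left(-6 + P\right) \left(-3 + P\right)$ ($z{\left(P \right)} = \left(-3 + P\right) \left(-6 + P\right) = \left(-6 + P\right) \left(-3 + P\right)$)
$\left(l{\left(z{\left(g \right)} \right)} + N\right) - 10714 = \left(\left(18 + \left(\frac{460}{13}\right)^{2} - \frac{4140}{13}\right)^{2} - 3850\right) - 10714 = \left(\left(18 + \frac{211600}{169} - \frac{4140}{13}\right)^{2} - 3850\right) - 10714 = \left(\left(\frac{160822}{169}\right)^{2} - 3850\right) - 10714 = \left(\frac{25863715684}{28561} - 3850\right) - 10714 = \frac{25753755834}{28561} - 10714 = \frac{25447753280}{28561}$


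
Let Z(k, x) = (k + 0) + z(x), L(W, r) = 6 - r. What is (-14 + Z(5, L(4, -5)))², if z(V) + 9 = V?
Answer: 49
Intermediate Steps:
z(V) = -9 + V
Z(k, x) = -9 + k + x (Z(k, x) = (k + 0) + (-9 + x) = k + (-9 + x) = -9 + k + x)
(-14 + Z(5, L(4, -5)))² = (-14 + (-9 + 5 + (6 - 1*(-5))))² = (-14 + (-9 + 5 + (6 + 5)))² = (-14 + (-9 + 5 + 11))² = (-14 + 7)² = (-7)² = 49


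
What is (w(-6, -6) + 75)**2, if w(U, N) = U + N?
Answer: 3969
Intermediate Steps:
w(U, N) = N + U
(w(-6, -6) + 75)**2 = ((-6 - 6) + 75)**2 = (-12 + 75)**2 = 63**2 = 3969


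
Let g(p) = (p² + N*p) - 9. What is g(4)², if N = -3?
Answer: 25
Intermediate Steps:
g(p) = -9 + p² - 3*p (g(p) = (p² - 3*p) - 9 = -9 + p² - 3*p)
g(4)² = (-9 + 4² - 3*4)² = (-9 + 16 - 12)² = (-5)² = 25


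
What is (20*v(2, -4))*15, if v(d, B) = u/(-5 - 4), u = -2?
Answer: 200/3 ≈ 66.667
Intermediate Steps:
v(d, B) = 2/9 (v(d, B) = -2/(-5 - 4) = -2/(-9) = -1/9*(-2) = 2/9)
(20*v(2, -4))*15 = (20*(2/9))*15 = (40/9)*15 = 200/3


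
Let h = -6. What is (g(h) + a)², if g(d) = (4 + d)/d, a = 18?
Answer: 3025/9 ≈ 336.11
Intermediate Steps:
g(d) = (4 + d)/d
(g(h) + a)² = ((4 - 6)/(-6) + 18)² = (-⅙*(-2) + 18)² = (⅓ + 18)² = (55/3)² = 3025/9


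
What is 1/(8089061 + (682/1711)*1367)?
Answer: 1711/13841315665 ≈ 1.2362e-7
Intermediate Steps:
1/(8089061 + (682/1711)*1367) = 1/(8089061 + 932294/1711) = 1/(13841315665/1711) = 1711/13841315665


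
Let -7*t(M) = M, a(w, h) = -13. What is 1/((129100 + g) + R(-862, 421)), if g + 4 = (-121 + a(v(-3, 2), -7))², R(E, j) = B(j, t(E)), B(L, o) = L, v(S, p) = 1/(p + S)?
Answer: 1/147473 ≈ 6.7809e-6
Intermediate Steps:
v(S, p) = 1/(S + p)
t(M) = -M/7
R(E, j) = j
g = 17952 (g = -4 + (-121 - 13)² = -4 + (-134)² = -4 + 17956 = 17952)
1/((129100 + g) + R(-862, 421)) = 1/((129100 + 17952) + 421) = 1/(147052 + 421) = 1/147473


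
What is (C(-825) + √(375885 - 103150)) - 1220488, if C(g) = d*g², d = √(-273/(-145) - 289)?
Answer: -1220488 + √272735 + 544500*I*√377290/29 ≈ -1.22e+6 + 1.1533e+7*I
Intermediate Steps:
d = 4*I*√377290/145 (d = √(-273*(-1/145) - 289) = √(273/145 - 289) = √(-41632/145) = 4*I*√377290/145 ≈ 16.945*I)
C(g) = 4*I*√377290*g²/145 (C(g) = (4*I*√377290/145)*g² = 4*I*√377290*g²/145)
(C(-825) + √(375885 - 103150)) - 1220488 = ((4/145)*I*√377290*(-825)² + √(375885 - 103150)) - 1220488 = ((4/145)*I*√377290*680625 + √272735) - 1220488 = (544500*I*√377290/29 + √272735) - 1220488 = (√272735 + 544500*I*√377290/29) - 1220488 = -1220488 + √272735 + 544500*I*√377290/29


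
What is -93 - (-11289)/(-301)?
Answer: -39282/301 ≈ -130.50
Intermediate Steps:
-93 - (-11289)/(-301) = -93 - (-11289)*(-1)/301 = -93 - 53*213/301 = -93 - 11289/301 = -39282/301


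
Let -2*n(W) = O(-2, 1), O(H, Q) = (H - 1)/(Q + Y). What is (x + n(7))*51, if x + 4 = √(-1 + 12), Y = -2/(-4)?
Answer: -153 + 51*√11 ≈ 16.148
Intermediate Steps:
Y = ½ (Y = -2*(-¼) = ½ ≈ 0.50000)
O(H, Q) = (-1 + H)/(½ + Q) (O(H, Q) = (H - 1)/(Q + ½) = (-1 + H)/(½ + Q))
x = -4 + √11 (x = -4 + √(-1 + 12) = -4 + √11 ≈ -0.68338)
n(W) = 1 (n(W) = -(-1 - 2)/(1 + 2*1) = -(-3)/(1 + 2) = -(-3)/3 = -½*(-2) = 1)
(x + n(7))*51 = ((-4 + √11) + 1)*51 = (-3 + √11)*51 = -153 + 51*√11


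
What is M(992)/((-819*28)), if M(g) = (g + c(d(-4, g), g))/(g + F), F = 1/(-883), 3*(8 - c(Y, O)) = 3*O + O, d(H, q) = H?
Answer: 213686/15065206065 ≈ 1.4184e-5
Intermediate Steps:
c(Y, O) = 8 - 4*O/3 (c(Y, O) = 8 - (3*O + O)/3 = 8 - 4*O/3)
F = -1/883 ≈ -0.0011325
M(g) = (8 - g/3)/(-1/883 + g) (M(g) = (g + (8 - 4*g/3))/(g - 1/883) = (8 - g/3)/(-1/883 + g))
M(992)/((-819*28)) = (883*(24 - 1*992)/(3*(-1 + 883*992)))/((-819*28)) = (883*(24 - 992)/(3*(-1 + 875936)))/(-22932) = ((883/3)*(-968)/875935)*(-1/22932) = ((883/3)*(1/875935)*(-968))*(-1/22932) = -854744/2627805*(-1/22932) = 213686/15065206065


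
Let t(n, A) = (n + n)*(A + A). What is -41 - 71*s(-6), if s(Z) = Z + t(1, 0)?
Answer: 385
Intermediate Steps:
t(n, A) = 4*A*n (t(n, A) = (2*n)*(2*A) = 4*A*n)
s(Z) = Z (s(Z) = Z + 4*0*1 = Z + 0 = Z)
-41 - 71*s(-6) = -41 - 71*(-6) = -41 + 426 = 385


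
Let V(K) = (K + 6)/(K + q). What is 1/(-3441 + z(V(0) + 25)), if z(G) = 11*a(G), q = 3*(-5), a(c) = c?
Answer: -5/15852 ≈ -0.00031542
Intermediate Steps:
q = -15
V(K) = (6 + K)/(-15 + K) (V(K) = (K + 6)/(K - 15) = (6 + K)/(-15 + K))
z(G) = 11*G
1/(-3441 + z(V(0) + 25)) = 1/(-3441 + 11*((6 + 0)/(-15 + 0) + 25)) = 1/(-3441 + 11*(6/(-15) + 25)) = 1/(-3441 + 11*(-1/15*6 + 25)) = 1/(-3441 + 11*(-2/5 + 25)) = 1/(-3441 + 11*(123/5)) = 1/(-3441 + 1353/5) = 1/(-15852/5) = -5/15852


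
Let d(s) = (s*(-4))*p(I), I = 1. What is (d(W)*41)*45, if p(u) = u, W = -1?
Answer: 7380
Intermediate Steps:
d(s) = -4*s (d(s) = (s*(-4))*1 = -4*s*1 = -4*s)
(d(W)*41)*45 = (-4*(-1)*41)*45 = (4*41)*45 = 164*45 = 7380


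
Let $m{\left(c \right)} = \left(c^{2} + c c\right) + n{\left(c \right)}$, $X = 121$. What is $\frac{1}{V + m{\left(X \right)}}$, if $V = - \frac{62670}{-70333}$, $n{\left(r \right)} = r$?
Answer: $\frac{70333}{2068063869} \approx 3.4009 \cdot 10^{-5}$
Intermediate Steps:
$V = \frac{62670}{70333}$ ($V = \left(-62670\right) \left(- \frac{1}{70333}\right) = \frac{62670}{70333} \approx 0.89105$)
$m{\left(c \right)} = c + 2 c^{2}$ ($m{\left(c \right)} = \left(c^{2} + c c\right) + c = \left(c^{2} + c^{2}\right) + c = 2 c^{2} + c = c + 2 c^{2}$)
$\frac{1}{V + m{\left(X \right)}} = \frac{1}{\frac{62670}{70333} + 121 \left(1 + 2 \cdot 121\right)} = \frac{1}{\frac{62670}{70333} + 121 \left(1 + 242\right)} = \frac{1}{\frac{62670}{70333} + 121 \cdot 243} = \frac{1}{\frac{62670}{70333} + 29403} = \frac{1}{\frac{2068063869}{70333}} = \frac{70333}{2068063869}$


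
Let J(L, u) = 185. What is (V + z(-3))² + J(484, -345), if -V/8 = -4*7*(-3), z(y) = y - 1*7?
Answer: 465309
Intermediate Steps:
z(y) = -7 + y (z(y) = y - 7 = -7 + y)
V = -672 (V = -8*(-4*7)*(-3) = -(-224)*(-3) = -8*84 = -672)
(V + z(-3))² + J(484, -345) = (-672 + (-7 - 3))² + 185 = (-672 - 10)² + 185 = (-682)² + 185 = 465124 + 185 = 465309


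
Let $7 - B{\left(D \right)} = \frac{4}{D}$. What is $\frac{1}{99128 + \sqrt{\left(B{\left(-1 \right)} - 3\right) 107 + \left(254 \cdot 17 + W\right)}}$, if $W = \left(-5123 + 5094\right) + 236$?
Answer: $\frac{99128}{9826355003} - \frac{\sqrt{5381}}{9826355003} \approx 1.0081 \cdot 10^{-5}$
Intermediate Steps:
$W = 207$ ($W = -29 + 236 = 207$)
$B{\left(D \right)} = 7 - \frac{4}{D}$
$\frac{1}{99128 + \sqrt{\left(B{\left(-1 \right)} - 3\right) 107 + \left(254 \cdot 17 + W\right)}} = \frac{1}{99128 + \sqrt{\left(\left(7 - \frac{4}{-1}\right) - 3\right) 107 + \left(254 \cdot 17 + 207\right)}} = \frac{1}{99128 + \sqrt{\left(\left(7 - -4\right) - 3\right) 107 + \left(4318 + 207\right)}} = \frac{1}{99128 + \sqrt{\left(\left(7 + 4\right) - 3\right) 107 + 4525}} = \frac{1}{99128 + \sqrt{\left(11 - 3\right) 107 + 4525}} = \frac{1}{99128 + \sqrt{8 \cdot 107 + 4525}} = \frac{1}{99128 + \sqrt{856 + 4525}} = \frac{1}{99128 + \sqrt{5381}}$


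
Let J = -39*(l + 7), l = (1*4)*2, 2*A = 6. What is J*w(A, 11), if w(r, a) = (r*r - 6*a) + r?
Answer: 31590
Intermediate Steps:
A = 3 (A = (½)*6 = 3)
w(r, a) = r + r² - 6*a (w(r, a) = (r² - 6*a) + r = r + r² - 6*a)
l = 8 (l = 4*2 = 8)
J = -585 (J = -39*(8 + 7) = -39*15 = -585)
J*w(A, 11) = -585*(3 + 3² - 6*11) = -585*(3 + 9 - 66) = -585*(-54) = 31590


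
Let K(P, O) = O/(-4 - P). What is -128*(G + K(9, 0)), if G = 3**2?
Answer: -1152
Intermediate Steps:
G = 9
-128*(G + K(9, 0)) = -128*(9 - 1*0/(4 + 9)) = -128*(9 - 1*0/13) = -128*(9 - 1*0*1/13) = -128*(9 + 0) = -128*9 = -1152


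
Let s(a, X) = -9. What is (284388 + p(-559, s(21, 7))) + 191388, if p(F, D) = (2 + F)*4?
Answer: 473548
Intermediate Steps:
p(F, D) = 8 + 4*F
(284388 + p(-559, s(21, 7))) + 191388 = (284388 + (8 + 4*(-559))) + 191388 = (284388 + (8 - 2236)) + 191388 = (284388 - 2228) + 191388 = 282160 + 191388 = 473548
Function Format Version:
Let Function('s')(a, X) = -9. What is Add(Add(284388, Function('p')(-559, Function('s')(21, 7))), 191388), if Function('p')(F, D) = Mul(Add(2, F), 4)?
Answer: 473548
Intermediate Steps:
Function('p')(F, D) = Add(8, Mul(4, F))
Add(Add(284388, Function('p')(-559, Function('s')(21, 7))), 191388) = Add(Add(284388, Add(8, Mul(4, -559))), 191388) = Add(Add(284388, Add(8, -2236)), 191388) = Add(Add(284388, -2228), 191388) = Add(282160, 191388) = 473548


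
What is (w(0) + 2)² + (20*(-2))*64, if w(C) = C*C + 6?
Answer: -2496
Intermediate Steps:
w(C) = 6 + C² (w(C) = C² + 6 = 6 + C²)
(w(0) + 2)² + (20*(-2))*64 = ((6 + 0²) + 2)² + (20*(-2))*64 = ((6 + 0) + 2)² - 40*64 = (6 + 2)² - 2560 = 8² - 2560 = 64 - 2560 = -2496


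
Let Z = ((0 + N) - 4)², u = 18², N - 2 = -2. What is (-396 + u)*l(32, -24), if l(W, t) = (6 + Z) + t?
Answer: 144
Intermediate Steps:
N = 0 (N = 2 - 2 = 0)
u = 324
Z = 16 (Z = ((0 + 0) - 4)² = (0 - 4)² = (-4)² = 16)
l(W, t) = 22 + t (l(W, t) = (6 + 16) + t = 22 + t)
(-396 + u)*l(32, -24) = (-396 + 324)*(22 - 24) = -72*(-2) = 144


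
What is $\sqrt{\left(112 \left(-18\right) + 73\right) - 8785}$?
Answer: $6 i \sqrt{298} \approx 103.58 i$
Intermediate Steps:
$\sqrt{\left(112 \left(-18\right) + 73\right) - 8785} = \sqrt{\left(-2016 + 73\right) - 8785} = \sqrt{-1943 - 8785} = \sqrt{-10728} = 6 i \sqrt{298}$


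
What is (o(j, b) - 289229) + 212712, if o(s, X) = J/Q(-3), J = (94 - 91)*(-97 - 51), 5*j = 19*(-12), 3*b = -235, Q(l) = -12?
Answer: -76480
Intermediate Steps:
b = -235/3 (b = (⅓)*(-235) = -235/3 ≈ -78.333)
j = -228/5 (j = (19*(-12))/5 = (⅕)*(-228) = -228/5 ≈ -45.600)
J = -444 (J = 3*(-148) = -444)
o(s, X) = 37 (o(s, X) = -444/(-12) = -444*(-1/12) = 37)
(o(j, b) - 289229) + 212712 = (37 - 289229) + 212712 = -289192 + 212712 = -76480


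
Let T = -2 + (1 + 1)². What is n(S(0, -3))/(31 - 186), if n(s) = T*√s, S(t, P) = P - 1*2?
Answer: -2*I*√5/155 ≈ -0.028852*I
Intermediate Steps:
S(t, P) = -2 + P (S(t, P) = P - 2 = -2 + P)
T = 2 (T = -2 + 2² = -2 + 4 = 2)
n(s) = 2*√s
n(S(0, -3))/(31 - 186) = (2*√(-2 - 3))/(31 - 186) = (2*√(-5))/(-155) = (2*(I*√5))*(-1/155) = (2*I*√5)*(-1/155) = -2*I*√5/155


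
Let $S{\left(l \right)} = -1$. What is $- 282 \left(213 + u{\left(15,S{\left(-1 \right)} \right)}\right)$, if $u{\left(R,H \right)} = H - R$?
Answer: $-55554$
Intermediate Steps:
$- 282 \left(213 + u{\left(15,S{\left(-1 \right)} \right)}\right) = - 282 \left(213 - 16\right) = \left(-282\right) 197 = -55554$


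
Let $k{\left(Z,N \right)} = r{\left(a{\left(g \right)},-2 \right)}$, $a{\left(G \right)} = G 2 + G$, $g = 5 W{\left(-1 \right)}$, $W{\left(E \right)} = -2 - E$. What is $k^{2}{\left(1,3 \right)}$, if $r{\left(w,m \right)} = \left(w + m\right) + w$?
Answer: $1024$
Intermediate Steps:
$g = -5$ ($g = 5 \left(-2 - -1\right) = 5 \left(-2 + 1\right) = 5 \left(-1\right) = -5$)
$a{\left(G \right)} = 3 G$ ($a{\left(G \right)} = 2 G + G = 3 G$)
$r{\left(w,m \right)} = m + 2 w$ ($r{\left(w,m \right)} = \left(m + w\right) + w = m + 2 w$)
$k{\left(Z,N \right)} = -32$ ($k{\left(Z,N \right)} = -2 + 2 \cdot 3 \left(-5\right) = -2 + 2 \left(-15\right) = -2 - 30 = -32$)
$k^{2}{\left(1,3 \right)} = \left(-32\right)^{2} = 1024$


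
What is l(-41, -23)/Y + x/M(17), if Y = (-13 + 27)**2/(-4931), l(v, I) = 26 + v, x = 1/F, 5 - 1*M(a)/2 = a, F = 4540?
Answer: 2014806551/5339040 ≈ 377.37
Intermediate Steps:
M(a) = 10 - 2*a
x = 1/4540 ≈ 0.00022026
Y = -196/4931 (Y = 14**2*(-1/4931) = 196*(-1/4931) = -196/4931 ≈ -0.039749)
l(-41, -23)/Y + x/M(17) = (26 - 41)/(-196/4931) + 1/(4540*(10 - 2*17)) = -15*(-4931/196) + 1/(4540*(10 - 34)) = 73965/196 + (1/4540)/(-24) = 73965/196 + (1/4540)*(-1/24) = 73965/196 - 1/108960 = 2014806551/5339040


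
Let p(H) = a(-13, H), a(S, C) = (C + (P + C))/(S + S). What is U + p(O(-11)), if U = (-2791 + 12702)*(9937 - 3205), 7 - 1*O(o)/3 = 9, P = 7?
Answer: 1734742157/26 ≈ 6.6721e+7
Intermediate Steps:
O(o) = -6 (O(o) = 21 - 3*9 = 21 - 27 = -6)
a(S, C) = (7 + 2*C)/(2*S) (a(S, C) = (C + (7 + C))/(S + S) = (7 + 2*C)/((2*S)) = (7 + 2*C)*(1/(2*S)) = (7 + 2*C)/(2*S))
p(H) = -7/26 - H/13 (p(H) = (7/2 + H)/(-13) = -(7/2 + H)/13 = -7/26 - H/13)
U = 66720852 (U = 9911*6732 = 66720852)
U + p(O(-11)) = 66720852 + (-7/26 - 1/13*(-6)) = 66720852 + (-7/26 + 6/13) = 66720852 + 5/26 = 1734742157/26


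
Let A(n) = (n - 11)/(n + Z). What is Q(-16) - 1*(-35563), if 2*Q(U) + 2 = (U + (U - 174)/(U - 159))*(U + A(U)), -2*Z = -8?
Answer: 998607/28 ≈ 35665.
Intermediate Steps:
Z = 4 (Z = -1/2*(-8) = 4)
A(n) = (-11 + n)/(4 + n) (A(n) = (n - 11)/(n + 4) = (-11 + n)/(4 + n))
Q(U) = -1 + (U + (-174 + U)/(-159 + U))*(U + (-11 + U)/(4 + U))/2 (Q(U) = -1 + ((U + (U - 174)/(U - 159))*(U + (-11 + U)/(4 + U)))/2 = -1 + ((U + (-174 + U)/(-159 + U))*(U + (-11 + U)/(4 + U)))/2 = -1 + (U + (-174 + U)/(-159 + U))*(U + (-11 + U)/(4 + U))/2)
Q(-16) - 1*(-35563) = (3186 + (-16)**4 - 977*(-16)**2 - 153*(-16)**3 + 1178*(-16))/(2*(-636 + (-16)**2 - 155*(-16))) - 1*(-35563) = (3186 + 65536 - 977*256 - 153*(-4096) - 18848)/(2*(-636 + 256 + 2480)) + 35563 = (1/2)*(3186 + 65536 - 250112 + 626688 - 18848)/2100 + 35563 = (1/2)*(1/2100)*426450 + 35563 = 2843/28 + 35563 = 998607/28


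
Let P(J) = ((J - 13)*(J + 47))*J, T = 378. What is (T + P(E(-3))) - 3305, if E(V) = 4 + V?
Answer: -3503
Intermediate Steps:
P(J) = J*(-13 + J)*(47 + J) (P(J) = ((-13 + J)*(47 + J))*J = J*(-13 + J)*(47 + J))
(T + P(E(-3))) - 3305 = (378 + (4 - 3)*(-611 + (4 - 3)² + 34*(4 - 3))) - 3305 = (378 + 1*(-611 + 1² + 34*1)) - 3305 = (378 + 1*(-611 + 1 + 34)) - 3305 = (378 + 1*(-576)) - 3305 = (378 - 576) - 3305 = -198 - 3305 = -3503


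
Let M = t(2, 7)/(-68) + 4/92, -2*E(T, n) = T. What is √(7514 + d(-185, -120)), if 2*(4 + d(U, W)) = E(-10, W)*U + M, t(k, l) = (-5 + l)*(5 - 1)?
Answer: √1077423178/391 ≈ 83.949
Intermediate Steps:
E(T, n) = -T/2
t(k, l) = -20 + 4*l (t(k, l) = (-5 + l)*4 = -20 + 4*l)
M = -29/391 (M = (-20 + 4*7)/(-68) + 4/92 = (-20 + 28)*(-1/68) + 4*(1/92) = 8*(-1/68) + 1/23 = -2/17 + 1/23 = -29/391 ≈ -0.074169)
d(U, W) = -3157/782 + 5*U/2 (d(U, W) = -4 + ((-½*(-10))*U - 29/391)/2 = -4 + (5*U - 29/391)/2 = -4 + (-29/391 + 5*U)/2 = -4 + (-29/782 + 5*U/2) = -3157/782 + 5*U/2)
√(7514 + d(-185, -120)) = √(7514 + (-3157/782 + (5/2)*(-185))) = √(7514 + (-3157/782 - 925/2)) = √(7514 - 182416/391) = √(2755558/391) = √1077423178/391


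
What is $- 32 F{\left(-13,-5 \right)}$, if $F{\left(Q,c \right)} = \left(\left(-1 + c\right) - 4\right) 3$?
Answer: $960$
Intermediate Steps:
$F{\left(Q,c \right)} = -15 + 3 c$ ($F{\left(Q,c \right)} = \left(-5 + c\right) 3 = -15 + 3 c$)
$- 32 F{\left(-13,-5 \right)} = - 32 \left(-15 + 3 \left(-5\right)\right) = - 32 \left(-15 - 15\right) = \left(-32\right) \left(-30\right) = 960$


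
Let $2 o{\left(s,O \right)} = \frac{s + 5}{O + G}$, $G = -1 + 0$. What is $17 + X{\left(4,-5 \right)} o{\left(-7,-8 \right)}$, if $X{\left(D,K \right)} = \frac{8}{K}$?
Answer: $\frac{757}{45} \approx 16.822$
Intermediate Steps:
$G = -1$
$o{\left(s,O \right)} = \frac{5 + s}{2 \left(-1 + O\right)}$ ($o{\left(s,O \right)} = \frac{\left(s + 5\right) \frac{1}{O - 1}}{2} = \frac{\left(5 + s\right) \frac{1}{-1 + O}}{2} = \frac{\frac{1}{-1 + O} \left(5 + s\right)}{2} = \frac{5 + s}{2 \left(-1 + O\right)}$)
$17 + X{\left(4,-5 \right)} o{\left(-7,-8 \right)} = 17 + \frac{8}{-5} \frac{5 - 7}{2 \left(-1 - 8\right)} = 17 + 8 \left(- \frac{1}{5}\right) \frac{1}{2} \frac{1}{-9} \left(-2\right) = 17 - \frac{8 \cdot \frac{1}{2} \left(- \frac{1}{9}\right) \left(-2\right)}{5} = 17 - \frac{8}{45} = \frac{757}{45}$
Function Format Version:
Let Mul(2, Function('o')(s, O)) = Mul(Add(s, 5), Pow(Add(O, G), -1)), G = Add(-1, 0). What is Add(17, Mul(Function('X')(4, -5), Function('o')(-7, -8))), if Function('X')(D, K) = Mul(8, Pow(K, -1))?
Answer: Rational(757, 45) ≈ 16.822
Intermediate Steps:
G = -1
Function('o')(s, O) = Mul(Rational(1, 2), Pow(Add(-1, O), -1), Add(5, s)) (Function('o')(s, O) = Mul(Rational(1, 2), Mul(Add(s, 5), Pow(Add(O, -1), -1))) = Mul(Rational(1, 2), Mul(Add(5, s), Pow(Add(-1, O), -1))) = Mul(Rational(1, 2), Mul(Pow(Add(-1, O), -1), Add(5, s))) = Mul(Rational(1, 2), Pow(Add(-1, O), -1), Add(5, s)))
Add(17, Mul(Function('X')(4, -5), Function('o')(-7, -8))) = Add(17, Mul(Mul(8, Pow(-5, -1)), Mul(Rational(1, 2), Pow(Add(-1, -8), -1), Add(5, -7)))) = Add(17, Mul(Mul(8, Rational(-1, 5)), Mul(Rational(1, 2), Pow(-9, -1), -2))) = Add(17, Mul(Rational(-8, 5), Mul(Rational(1, 2), Rational(-1, 9), -2))) = Add(17, Mul(Rational(-8, 5), Rational(1, 9))) = Add(17, Rational(-8, 45)) = Rational(757, 45)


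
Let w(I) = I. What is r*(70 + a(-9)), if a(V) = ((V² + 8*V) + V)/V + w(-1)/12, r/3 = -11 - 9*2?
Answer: -24331/4 ≈ -6082.8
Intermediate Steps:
r = -87 (r = 3*(-11 - 9*2) = 3*(-11 - 18) = 3*(-29) = -87)
a(V) = -1/12 + (V² + 9*V)/V (a(V) = ((V² + 8*V) + V)/V - 1/12 = (V² + 9*V)/V - 1*1/12 = (V² + 9*V)/V - 1/12 = -1/12 + (V² + 9*V)/V)
r*(70 + a(-9)) = -87*(70 + (107/12 - 9)) = -87*(70 - 1/12) = -87*839/12 = -24331/4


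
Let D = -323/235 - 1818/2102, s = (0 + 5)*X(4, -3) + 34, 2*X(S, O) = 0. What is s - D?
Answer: 8950578/246985 ≈ 36.239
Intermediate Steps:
X(S, O) = 0 (X(S, O) = (½)*0 = 0)
s = 34 (s = (0 + 5)*0 + 34 = 5*0 + 34 = 0 + 34 = 34)
D = -553088/246985 (D = -323*1/235 - 1818*1/2102 = -323/235 - 909/1051 = -553088/246985 ≈ -2.2394)
s - D = 34 - 1*(-553088/246985) = 34 + 553088/246985 = 8950578/246985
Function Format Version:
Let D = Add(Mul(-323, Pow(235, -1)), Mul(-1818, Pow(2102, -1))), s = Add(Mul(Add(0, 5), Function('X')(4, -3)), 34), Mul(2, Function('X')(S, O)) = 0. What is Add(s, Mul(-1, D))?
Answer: Rational(8950578, 246985) ≈ 36.239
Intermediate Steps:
Function('X')(S, O) = 0 (Function('X')(S, O) = Mul(Rational(1, 2), 0) = 0)
s = 34 (s = Add(Mul(Add(0, 5), 0), 34) = Add(Mul(5, 0), 34) = Add(0, 34) = 34)
D = Rational(-553088, 246985) (D = Add(Mul(-323, Rational(1, 235)), Mul(-1818, Rational(1, 2102))) = Add(Rational(-323, 235), Rational(-909, 1051)) = Rational(-553088, 246985) ≈ -2.2394)
Add(s, Mul(-1, D)) = Add(34, Mul(-1, Rational(-553088, 246985))) = Add(34, Rational(553088, 246985)) = Rational(8950578, 246985)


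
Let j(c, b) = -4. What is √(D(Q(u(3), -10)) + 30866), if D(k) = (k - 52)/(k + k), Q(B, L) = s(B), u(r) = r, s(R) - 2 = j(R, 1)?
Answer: √123518/2 ≈ 175.73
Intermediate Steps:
s(R) = -2 (s(R) = 2 - 4 = -2)
Q(B, L) = -2
D(k) = (-52 + k)/(2*k) (D(k) = (-52 + k)/((2*k)) = (-52 + k)*(1/(2*k)) = (-52 + k)/(2*k))
√(D(Q(u(3), -10)) + 30866) = √((½)*(-52 - 2)/(-2) + 30866) = √((½)*(-½)*(-54) + 30866) = √(27/2 + 30866) = √(61759/2) = √123518/2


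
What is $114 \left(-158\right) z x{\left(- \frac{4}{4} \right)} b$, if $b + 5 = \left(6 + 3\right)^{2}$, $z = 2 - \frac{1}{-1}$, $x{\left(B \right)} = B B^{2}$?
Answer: $4106736$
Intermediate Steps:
$x{\left(B \right)} = B^{3}$
$z = 3$ ($z = 2 - -1 = 2 + 1 = 3$)
$b = 76$ ($b = -5 + \left(6 + 3\right)^{2} = -5 + 9^{2} = -5 + 81 = 76$)
$114 \left(-158\right) z x{\left(- \frac{4}{4} \right)} b = 114 \left(-158\right) 3 \left(- \frac{4}{4}\right)^{3} \cdot 76 = - 18012 \cdot 3 \left(\left(-4\right) \frac{1}{4}\right)^{3} \cdot 76 = - 18012 \cdot 3 \left(-1\right)^{3} \cdot 76 = - 18012 \cdot 3 \left(-1\right) 76 = - 18012 \left(\left(-3\right) 76\right) = \left(-18012\right) \left(-228\right) = 4106736$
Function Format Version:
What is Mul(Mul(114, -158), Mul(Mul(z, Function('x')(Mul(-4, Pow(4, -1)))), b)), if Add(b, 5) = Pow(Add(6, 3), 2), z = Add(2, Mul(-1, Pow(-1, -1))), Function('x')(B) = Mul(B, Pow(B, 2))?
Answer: 4106736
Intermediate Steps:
Function('x')(B) = Pow(B, 3)
z = 3 (z = Add(2, Mul(-1, -1)) = Add(2, 1) = 3)
b = 76 (b = Add(-5, Pow(Add(6, 3), 2)) = Add(-5, Pow(9, 2)) = Add(-5, 81) = 76)
Mul(Mul(114, -158), Mul(Mul(z, Function('x')(Mul(-4, Pow(4, -1)))), b)) = Mul(Mul(114, -158), Mul(Mul(3, Pow(Mul(-4, Pow(4, -1)), 3)), 76)) = Mul(-18012, Mul(Mul(3, Pow(Mul(-4, Rational(1, 4)), 3)), 76)) = Mul(-18012, Mul(Mul(3, Pow(-1, 3)), 76)) = Mul(-18012, Mul(Mul(3, -1), 76)) = Mul(-18012, Mul(-3, 76)) = Mul(-18012, -228) = 4106736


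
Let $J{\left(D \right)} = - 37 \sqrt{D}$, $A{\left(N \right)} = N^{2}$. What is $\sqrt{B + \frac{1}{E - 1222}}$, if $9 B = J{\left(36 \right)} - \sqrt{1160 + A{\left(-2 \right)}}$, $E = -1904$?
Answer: $\frac{\sqrt{-241042734 - 2171528 \sqrt{291}}}{3126} \approx 5.3346 i$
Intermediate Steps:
$B = - \frac{74}{3} - \frac{2 \sqrt{291}}{9}$ ($B = \frac{- 37 \sqrt{36} - \sqrt{1160 + \left(-2\right)^{2}}}{9} = \frac{\left(-37\right) 6 - \sqrt{1160 + 4}}{9} = \frac{-222 - \sqrt{1164}}{9} = \frac{-222 - 2 \sqrt{291}}{9} = - \frac{74}{3} - \frac{2 \sqrt{291}}{9} \approx -28.457$)
$\sqrt{B + \frac{1}{E - 1222}} = \sqrt{\left(- \frac{74}{3} - \frac{2 \sqrt{291}}{9}\right) + \frac{1}{-1904 - 1222}} = \sqrt{\left(- \frac{74}{3} - \frac{2 \sqrt{291}}{9}\right) + \frac{1}{-3126}} = \sqrt{\left(- \frac{74}{3} - \frac{2 \sqrt{291}}{9}\right) - \frac{1}{3126}} = \sqrt{- \frac{25703}{1042} - \frac{2 \sqrt{291}}{9}}$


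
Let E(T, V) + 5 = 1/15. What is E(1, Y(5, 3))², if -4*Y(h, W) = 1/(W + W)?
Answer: 5476/225 ≈ 24.338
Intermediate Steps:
Y(h, W) = -1/(8*W) (Y(h, W) = -1/(4*(W + W)) = -1/(2*W)/4 = -1/(8*W))
E(T, V) = -74/15 (E(T, V) = -5 + 1/15 = -74/15)
E(1, Y(5, 3))² = (-74/15)² = 5476/225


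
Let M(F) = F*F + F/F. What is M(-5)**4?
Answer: 456976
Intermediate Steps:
M(F) = 1 + F**2 (M(F) = F**2 + 1 = 1 + F**2)
M(-5)**4 = (1 + (-5)**2)**4 = (1 + 25)**4 = 26**4 = 456976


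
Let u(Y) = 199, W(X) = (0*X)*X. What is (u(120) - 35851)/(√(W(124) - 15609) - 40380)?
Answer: 479875920/543520003 + 130724*I*√129/543520003 ≈ 0.8829 + 0.0027317*I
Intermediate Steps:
W(X) = 0 (W(X) = 0*X = 0)
(u(120) - 35851)/(√(W(124) - 15609) - 40380) = (199 - 35851)/(√(0 - 15609) - 40380) = -35652/(√(-15609) - 40380) = -35652/(11*I*√129 - 40380) = -35652/(-40380 + 11*I*√129)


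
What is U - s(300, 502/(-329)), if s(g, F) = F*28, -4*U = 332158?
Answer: -7801697/94 ≈ -82997.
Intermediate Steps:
U = -166079/2 (U = -¼*332158 = -166079/2 ≈ -83040.)
s(g, F) = 28*F
U - s(300, 502/(-329)) = -166079/2 - 28*502/(-329) = -166079/2 - 28*502*(-1/329) = -166079/2 - 28*(-502)/329 = -166079/2 - 1*(-2008/47) = -166079/2 + 2008/47 = -7801697/94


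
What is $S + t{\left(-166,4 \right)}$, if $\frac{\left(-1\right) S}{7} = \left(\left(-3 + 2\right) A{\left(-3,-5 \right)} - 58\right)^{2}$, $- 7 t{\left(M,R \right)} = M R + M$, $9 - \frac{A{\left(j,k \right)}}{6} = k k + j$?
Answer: $- \frac{18770}{7} \approx -2681.4$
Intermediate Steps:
$A{\left(j,k \right)} = 54 - 6 j - 6 k^{2}$ ($A{\left(j,k \right)} = 54 - 6 \left(k k + j\right) = 54 - 6 \left(k^{2} + j\right) = 54 - 6 \left(j + k^{2}\right) = 54 - \left(6 j + 6 k^{2}\right) = 54 - 6 j - 6 k^{2}$)
$t{\left(M,R \right)} = - \frac{M}{7} - \frac{M R}{7}$ ($t{\left(M,R \right)} = - \frac{M R + M}{7} = - \frac{M + M R}{7} = - \frac{M}{7} - \frac{M R}{7}$)
$S = -2800$ ($S = - 7 \left(\left(-3 + 2\right) \left(54 - -18 - 6 \left(-5\right)^{2}\right) - 58\right)^{2} = - 7 \left(- (54 + 18 - 150) - 58\right)^{2} = - 7 \left(\left(-1\right) \left(-78\right) - 58\right)^{2} = - 7 \left(78 - 58\right)^{2} = - 7 \cdot 20^{2} = \left(-7\right) 400 = -2800$)
$S + t{\left(-166,4 \right)} = -2800 - - \frac{166 \left(1 + 4\right)}{7} = -2800 - \left(- \frac{166}{7}\right) 5 = -2800 + \frac{830}{7} = - \frac{18770}{7}$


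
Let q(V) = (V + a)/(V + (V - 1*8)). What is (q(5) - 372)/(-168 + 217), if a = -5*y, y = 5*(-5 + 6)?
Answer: -382/49 ≈ -7.7959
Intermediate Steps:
y = 5 (y = 5*1 = 5)
a = -25 (a = -5*5 = -25)
q(V) = (-25 + V)/(-8 + 2*V) (q(V) = (V - 25)/(V + (V - 1*8)) = (-25 + V)/(V + (V - 8)) = (-25 + V)/(V + (-8 + V)) = (-25 + V)/(-8 + 2*V))
(q(5) - 372)/(-168 + 217) = ((-25 + 5)/(2*(-4 + 5)) - 372)/(-168 + 217) = ((½)*(-20)/1 - 372)/49 = ((½)*1*(-20) - 372)*(1/49) = (-10 - 372)*(1/49) = -382*1/49 = -382/49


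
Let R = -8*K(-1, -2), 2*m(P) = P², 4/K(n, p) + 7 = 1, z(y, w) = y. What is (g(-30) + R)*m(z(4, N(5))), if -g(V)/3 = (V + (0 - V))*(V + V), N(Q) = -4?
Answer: 128/3 ≈ 42.667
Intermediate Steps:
g(V) = 0 (g(V) = -3*(V + (0 - V))*(V + V) = -3*(V - V)*2*V = -0*2*V = -3*0 = 0)
K(n, p) = -⅔ (K(n, p) = 4/(-7 + 1) = 4/(-6) = 4*(-⅙) = -⅔)
m(P) = P²/2
R = 16/3 (R = -8*(-⅔) = 16/3 ≈ 5.3333)
(g(-30) + R)*m(z(4, N(5))) = (0 + 16/3)*((½)*4²) = 16*((½)*16)/3 = (16/3)*8 = 128/3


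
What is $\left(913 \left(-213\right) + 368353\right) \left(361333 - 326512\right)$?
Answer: $6054814764$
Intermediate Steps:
$\left(913 \left(-213\right) + 368353\right) \left(361333 - 326512\right) = \left(-194469 + 368353\right) 34821 = 173884 \cdot 34821 = 6054814764$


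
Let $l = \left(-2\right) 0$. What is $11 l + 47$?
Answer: $47$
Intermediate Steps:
$l = 0$
$11 l + 47 = 11 \cdot 0 + 47 = 0 + 47 = 47$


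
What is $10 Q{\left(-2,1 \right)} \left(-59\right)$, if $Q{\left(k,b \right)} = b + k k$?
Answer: $-2950$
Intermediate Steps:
$Q{\left(k,b \right)} = b + k^{2}$
$10 Q{\left(-2,1 \right)} \left(-59\right) = 10 \left(1 + \left(-2\right)^{2}\right) \left(-59\right) = 10 \left(1 + 4\right) \left(-59\right) = 10 \cdot 5 \left(-59\right) = 50 \left(-59\right) = -2950$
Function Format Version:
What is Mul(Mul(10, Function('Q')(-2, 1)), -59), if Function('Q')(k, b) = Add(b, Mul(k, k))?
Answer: -2950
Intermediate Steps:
Function('Q')(k, b) = Add(b, Pow(k, 2))
Mul(Mul(10, Function('Q')(-2, 1)), -59) = Mul(Mul(10, Add(1, Pow(-2, 2))), -59) = Mul(Mul(10, Add(1, 4)), -59) = Mul(Mul(10, 5), -59) = Mul(50, -59) = -2950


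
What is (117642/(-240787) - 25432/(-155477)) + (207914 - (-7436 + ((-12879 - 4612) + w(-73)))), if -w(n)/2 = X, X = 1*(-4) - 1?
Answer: 458760253684701/1970360021 ≈ 2.3283e+5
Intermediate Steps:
X = -5 (X = -4 - 1 = -5)
w(n) = 10 (w(n) = -2*(-5) = 10)
(117642/(-240787) - 25432/(-155477)) + (207914 - (-7436 + ((-12879 - 4612) + w(-73)))) = (117642/(-240787) - 25432/(-155477)) + (207914 - (-7436 + ((-12879 - 4612) + 10))) = (117642*(-1/240787) - 25432*(-1/155477)) + (207914 - (-7436 + (-17491 + 10))) = (-117642/240787 + 25432/155477) + (207914 - (-7436 - 17481)) = -640364750/1970360021 + (207914 - 1*(-24917)) = -640364750/1970360021 + (207914 + 24917) = -640364750/1970360021 + 232831 = 458760253684701/1970360021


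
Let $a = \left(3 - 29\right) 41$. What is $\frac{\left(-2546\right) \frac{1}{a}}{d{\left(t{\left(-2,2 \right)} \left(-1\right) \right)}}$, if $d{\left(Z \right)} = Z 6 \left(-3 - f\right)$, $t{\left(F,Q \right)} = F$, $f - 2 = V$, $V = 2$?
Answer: $- \frac{1273}{44772} \approx -0.028433$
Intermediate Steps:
$f = 4$ ($f = 2 + 2 = 4$)
$d{\left(Z \right)} = - 42 Z$ ($d{\left(Z \right)} = Z 6 \left(-3 - 4\right) = 6 Z \left(-3 - 4\right) = 6 Z \left(-7\right) = - 42 Z$)
$a = -1066$ ($a = \left(-26\right) 41 = -1066$)
$\frac{\left(-2546\right) \frac{1}{a}}{d{\left(t{\left(-2,2 \right)} \left(-1\right) \right)}} = \frac{\left(-2546\right) \frac{1}{-1066}}{\left(-42\right) \left(\left(-2\right) \left(-1\right)\right)} = \frac{\left(-2546\right) \left(- \frac{1}{1066}\right)}{\left(-42\right) 2} = \frac{1273}{533 \left(-84\right)} = \frac{1273}{533} \left(- \frac{1}{84}\right) = - \frac{1273}{44772}$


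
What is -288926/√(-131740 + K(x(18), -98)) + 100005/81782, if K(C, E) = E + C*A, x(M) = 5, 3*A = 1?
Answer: 100005/81782 + 288926*I*√1186527/395509 ≈ 1.2228 + 795.74*I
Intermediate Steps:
A = ⅓ (A = (⅓)*1 = ⅓ ≈ 0.33333)
K(C, E) = E + C/3 (K(C, E) = E + C*(⅓) = E + C/3)
-288926/√(-131740 + K(x(18), -98)) + 100005/81782 = -288926/√(-131740 + (-98 + (⅓)*5)) + 100005/81782 = -288926/√(-131740 + (-98 + 5/3)) + 100005*(1/81782) = -288926/√(-131740 - 289/3) + 100005/81782 = -288926*(-I*√1186527/395509) + 100005/81782 = -(-288926)*I*√1186527/395509 + 100005/81782 = 288926*I*√1186527/395509 + 100005/81782 = 100005/81782 + 288926*I*√1186527/395509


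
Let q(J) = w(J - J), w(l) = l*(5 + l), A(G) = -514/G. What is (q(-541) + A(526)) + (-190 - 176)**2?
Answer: 35230171/263 ≈ 1.3396e+5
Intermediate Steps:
q(J) = 0 (q(J) = (J - J)*(5 + (J - J)) = 0*(5 + 0) = 0*5 = 0)
(q(-541) + A(526)) + (-190 - 176)**2 = (0 - 514/526) + (-190 - 176)**2 = (0 - 514*1/526) + (-366)**2 = (0 - 257/263) + 133956 = -257/263 + 133956 = 35230171/263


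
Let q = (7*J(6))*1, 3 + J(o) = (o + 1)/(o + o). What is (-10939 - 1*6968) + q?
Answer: -215087/12 ≈ -17924.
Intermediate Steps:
J(o) = -3 + (1 + o)/(2*o) (J(o) = -3 + (o + 1)/(o + o) = -3 + (1 + o)/((2*o)) = -3 + (1 + o)*(1/(2*o)) = -3 + (1 + o)/(2*o))
q = -203/12 (q = (7*((½)*(1 - 5*6)/6))*1 = (7*((½)*(⅙)*(1 - 30)))*1 = (7*((½)*(⅙)*(-29)))*1 = (7*(-29/12))*1 = -203/12*1 = -203/12 ≈ -16.917)
(-10939 - 1*6968) + q = (-10939 - 1*6968) - 203/12 = (-10939 - 6968) - 203/12 = -17907 - 203/12 = -215087/12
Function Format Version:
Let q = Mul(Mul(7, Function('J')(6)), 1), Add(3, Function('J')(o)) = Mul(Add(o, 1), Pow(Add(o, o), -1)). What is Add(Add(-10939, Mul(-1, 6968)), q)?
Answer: Rational(-215087, 12) ≈ -17924.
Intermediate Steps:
Function('J')(o) = Add(-3, Mul(Rational(1, 2), Pow(o, -1), Add(1, o))) (Function('J')(o) = Add(-3, Mul(Add(o, 1), Pow(Add(o, o), -1))) = Add(-3, Mul(Add(1, o), Pow(Mul(2, o), -1))) = Add(-3, Mul(Add(1, o), Mul(Rational(1, 2), Pow(o, -1)))) = Add(-3, Mul(Rational(1, 2), Pow(o, -1), Add(1, o))))
q = Rational(-203, 12) (q = Mul(Mul(7, Mul(Rational(1, 2), Pow(6, -1), Add(1, Mul(-5, 6)))), 1) = Mul(Mul(7, Mul(Rational(1, 2), Rational(1, 6), Add(1, -30))), 1) = Mul(Mul(7, Mul(Rational(1, 2), Rational(1, 6), -29)), 1) = Mul(Mul(7, Rational(-29, 12)), 1) = Mul(Rational(-203, 12), 1) = Rational(-203, 12) ≈ -16.917)
Add(Add(-10939, Mul(-1, 6968)), q) = Add(Add(-10939, Mul(-1, 6968)), Rational(-203, 12)) = Add(Add(-10939, -6968), Rational(-203, 12)) = Add(-17907, Rational(-203, 12)) = Rational(-215087, 12)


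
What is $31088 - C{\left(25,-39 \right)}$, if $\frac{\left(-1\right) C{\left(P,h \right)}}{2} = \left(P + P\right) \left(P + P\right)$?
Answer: $36088$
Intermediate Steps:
$C{\left(P,h \right)} = - 8 P^{2}$ ($C{\left(P,h \right)} = - 2 \left(P + P\right) \left(P + P\right) = - 2 \cdot 2 P 2 P = - 2 \cdot 4 P^{2} = - 8 P^{2}$)
$31088 - C{\left(25,-39 \right)} = 31088 - - 8 \cdot 25^{2} = 31088 - \left(-8\right) 625 = 31088 - -5000 = 31088 + 5000 = 36088$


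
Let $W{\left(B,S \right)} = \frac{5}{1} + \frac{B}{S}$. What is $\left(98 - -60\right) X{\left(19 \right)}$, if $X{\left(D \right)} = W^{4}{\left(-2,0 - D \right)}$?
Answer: $\frac{13987626398}{130321} \approx 1.0733 \cdot 10^{5}$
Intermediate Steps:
$W{\left(B,S \right)} = 5 + \frac{B}{S}$ ($W{\left(B,S \right)} = 5 \cdot 1 + \frac{B}{S} = 5 + \frac{B}{S}$)
$X{\left(D \right)} = \left(5 + \frac{2}{D}\right)^{4}$ ($X{\left(D \right)} = \left(5 - \frac{2}{0 - D}\right)^{4} = \left(5 - \frac{2}{\left(-1\right) D}\right)^{4} = \left(5 - 2 \left(- \frac{1}{D}\right)\right)^{4} = \left(5 + \frac{2}{D}\right)^{4}$)
$\left(98 - -60\right) X{\left(19 \right)} = \left(98 - -60\right) \frac{\left(2 + 5 \cdot 19\right)^{4}}{130321} = \left(98 + 60\right) \frac{\left(2 + 95\right)^{4}}{130321} = 158 \frac{97^{4}}{130321} = 158 \cdot \frac{1}{130321} \cdot 88529281 = 158 \cdot \frac{88529281}{130321} = \frac{13987626398}{130321}$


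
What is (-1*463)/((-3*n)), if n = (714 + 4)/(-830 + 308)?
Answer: -40281/359 ≈ -112.20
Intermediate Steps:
n = -359/261 (n = 718/(-522) = 718*(-1/522) = -359/261 ≈ -1.3755)
(-1*463)/((-3*n)) = (-1*463)/((-3*(-359/261))) = -463/359/87 = -463*87/359 = -40281/359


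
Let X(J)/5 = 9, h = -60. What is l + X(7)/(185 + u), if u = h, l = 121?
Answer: 3034/25 ≈ 121.36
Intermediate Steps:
X(J) = 45 (X(J) = 5*9 = 45)
u = -60
l + X(7)/(185 + u) = 121 + 45/(185 - 60) = 121 + 45/125 = 121 + 45*(1/125) = 121 + 9/25 = 3034/25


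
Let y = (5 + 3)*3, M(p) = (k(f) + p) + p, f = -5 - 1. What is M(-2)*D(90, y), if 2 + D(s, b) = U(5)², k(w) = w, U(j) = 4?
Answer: -140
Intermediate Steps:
f = -6
M(p) = -6 + 2*p (M(p) = (-6 + p) + p = -6 + 2*p)
y = 24 (y = 8*3 = 24)
D(s, b) = 14 (D(s, b) = -2 + 4² = -2 + 16 = 14)
M(-2)*D(90, y) = (-6 + 2*(-2))*14 = (-6 - 4)*14 = -10*14 = -140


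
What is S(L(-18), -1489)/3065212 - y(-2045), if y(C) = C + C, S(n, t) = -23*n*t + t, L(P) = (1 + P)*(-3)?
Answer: 3134615547/766303 ≈ 4090.6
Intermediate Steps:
L(P) = -3 - 3*P
S(n, t) = t - 23*n*t (S(n, t) = -23*n*t + t = t - 23*n*t)
y(C) = 2*C
S(L(-18), -1489)/3065212 - y(-2045) = -1489*(1 - 23*(-3 - 3*(-18)))/3065212 - 2*(-2045) = -1489*(1 - 23*(-3 + 54))*(1/3065212) - 1*(-4090) = -1489*(1 - 23*51)*(1/3065212) + 4090 = -1489*(1 - 1173)*(1/3065212) + 4090 = -1489*(-1172)*(1/3065212) + 4090 = 1745108*(1/3065212) + 4090 = 436277/766303 + 4090 = 3134615547/766303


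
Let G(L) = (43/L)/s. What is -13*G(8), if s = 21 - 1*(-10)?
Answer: -559/248 ≈ -2.2540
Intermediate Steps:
s = 31 (s = 21 + 10 = 31)
G(L) = 43/(31*L) (G(L) = (43/L)/31 = (43/L)*(1/31) = 43/(31*L))
-13*G(8) = -559/(31*8) = -13*43/248 = -559/248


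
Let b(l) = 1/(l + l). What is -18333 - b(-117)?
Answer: -4289921/234 ≈ -18333.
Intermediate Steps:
b(l) = 1/(2*l)
-18333 - b(-117) = -18333 - 1/(2*(-117)) = -18333 - (-1)/(2*117) = -18333 - 1*(-1/234) = -18333 + 1/234 = -4289921/234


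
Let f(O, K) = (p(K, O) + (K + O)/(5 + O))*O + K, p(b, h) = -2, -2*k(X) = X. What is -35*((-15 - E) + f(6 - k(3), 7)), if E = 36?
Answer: 3521/2 ≈ 1760.5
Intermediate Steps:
k(X) = -X/2
f(O, K) = K + O*(-2 + (K + O)/(5 + O)) (f(O, K) = (-2 + (K + O)/(5 + O))*O + K = O*(-2 + (K + O)/(5 + O)) + K = K + O*(-2 + (K + O)/(5 + O)))
-35*((-15 - E) + f(6 - k(3), 7)) = -35*((-15 - 1*36) + (-(6 - (-1)*3/2)² - 10*(6 - (-1)*3/2) + 5*7 + 2*7*(6 - (-1)*3/2))/(5 + (6 - (-1)*3/2))) = -35*((-15 - 36) + (-(6 - 1*(-3/2))² - 10*(6 - 1*(-3/2)) + 35 + 2*7*(6 - 1*(-3/2)))/(5 + (6 - 1*(-3/2)))) = -35*(-51 + (-(6 + 3/2)² - 10*(6 + 3/2) + 35 + 2*7*(6 + 3/2))/(5 + (6 + 3/2))) = -35*(-51 + (-(15/2)² - 10*15/2 + 35 + 2*7*(15/2))/(5 + 15/2)) = -35*(-51 + (-1*225/4 - 75 + 35 + 105)/(25/2)) = -35*(-51 + 2*(-225/4 - 75 + 35 + 105)/25) = -35*(-51 + (2/25)*(35/4)) = -35*(-51 + 7/10) = -35*(-503/10) = 3521/2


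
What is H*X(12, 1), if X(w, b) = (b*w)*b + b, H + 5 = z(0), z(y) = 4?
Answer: -13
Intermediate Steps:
H = -1 (H = -5 + 4 = -1)
X(w, b) = b + w*b² (X(w, b) = w*b² + b = b + w*b²)
H*X(12, 1) = -(1 + 1*12) = -(1 + 12) = -13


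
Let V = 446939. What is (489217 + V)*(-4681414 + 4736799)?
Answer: 51849000060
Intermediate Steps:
(489217 + V)*(-4681414 + 4736799) = (489217 + 446939)*(-4681414 + 4736799) = 936156*55385 = 51849000060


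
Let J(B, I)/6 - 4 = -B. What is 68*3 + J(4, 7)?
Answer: 204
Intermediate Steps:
J(B, I) = 24 - 6*B (J(B, I) = 24 + 6*(-B) = 24 - 6*B)
68*3 + J(4, 7) = 68*3 + (24 - 6*4) = 204 + (24 - 24) = 204 + 0 = 204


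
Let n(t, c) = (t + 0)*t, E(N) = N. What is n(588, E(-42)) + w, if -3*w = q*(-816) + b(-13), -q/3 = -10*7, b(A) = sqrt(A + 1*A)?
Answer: 402864 - I*sqrt(26)/3 ≈ 4.0286e+5 - 1.6997*I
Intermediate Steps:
b(A) = sqrt(2)*sqrt(A) (b(A) = sqrt(A + A) = sqrt(2*A) = sqrt(2)*sqrt(A))
q = 210 (q = -(-30)*7 = -3*(-70) = 210)
n(t, c) = t**2 (n(t, c) = t*t = t**2)
w = 57120 - I*sqrt(26)/3 (w = -(210*(-816) + sqrt(2)*sqrt(-13))/3 = -(-171360 + sqrt(2)*(I*sqrt(13)))/3 = -(-171360 + I*sqrt(26))/3 = 57120 - I*sqrt(26)/3 ≈ 57120.0 - 1.6997*I)
n(588, E(-42)) + w = 588**2 + (57120 - I*sqrt(26)/3) = 345744 + (57120 - I*sqrt(26)/3) = 402864 - I*sqrt(26)/3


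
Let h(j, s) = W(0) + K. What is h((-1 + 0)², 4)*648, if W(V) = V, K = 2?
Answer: 1296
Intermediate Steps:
h(j, s) = 2 (h(j, s) = 0 + 2 = 2)
h((-1 + 0)², 4)*648 = 2*648 = 1296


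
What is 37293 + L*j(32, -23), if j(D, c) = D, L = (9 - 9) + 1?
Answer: 37325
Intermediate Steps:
L = 1 (L = 0 + 1 = 1)
37293 + L*j(32, -23) = 37293 + 1*32 = 37293 + 32 = 37325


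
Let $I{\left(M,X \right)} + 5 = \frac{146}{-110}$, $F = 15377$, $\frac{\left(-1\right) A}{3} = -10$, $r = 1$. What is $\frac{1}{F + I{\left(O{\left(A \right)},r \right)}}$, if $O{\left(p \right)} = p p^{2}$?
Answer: $\frac{55}{845387} \approx 6.5059 \cdot 10^{-5}$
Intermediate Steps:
$A = 30$ ($A = \left(-3\right) \left(-10\right) = 30$)
$O{\left(p \right)} = p^{3}$
$I{\left(M,X \right)} = - \frac{348}{55}$ ($I{\left(M,X \right)} = -5 + \frac{146}{-110} = -5 + 146 \left(- \frac{1}{110}\right) = -5 - \frac{73}{55} = - \frac{348}{55}$)
$\frac{1}{F + I{\left(O{\left(A \right)},r \right)}} = \frac{1}{15377 - \frac{348}{55}} = \frac{1}{\frac{845387}{55}} = \frac{55}{845387}$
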